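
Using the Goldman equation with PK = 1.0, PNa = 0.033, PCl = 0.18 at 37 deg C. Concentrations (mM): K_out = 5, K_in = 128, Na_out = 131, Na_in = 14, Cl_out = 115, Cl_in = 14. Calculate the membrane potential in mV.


Vm = (RT/F)*ln((PK*Ko + PNa*Nao + PCl*Cli)/(PK*Ki + PNa*Nai + PCl*Clo))
Numer = 11.843, Denom = 149.162
Vm = -67.7 mV


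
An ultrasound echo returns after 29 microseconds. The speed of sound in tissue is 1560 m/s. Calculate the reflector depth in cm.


depth = c * t / 2
t = 29 us = 2.9000e-05 s
depth = 1560 * 2.9000e-05 / 2
depth = 0.02262 m = 2.262 cm


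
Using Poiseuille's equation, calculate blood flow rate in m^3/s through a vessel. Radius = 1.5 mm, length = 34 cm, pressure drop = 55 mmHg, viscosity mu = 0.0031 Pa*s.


Q = pi*r^4*dP / (8*mu*L)
r = 0.0015 m, L = 0.34 m
dP = 55 mmHg = 7332.71 Pa
Q = 1.3831e-05 m^3/s


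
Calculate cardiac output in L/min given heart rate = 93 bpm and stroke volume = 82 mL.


CO = HR * SV
CO = 93 * 82 / 1000
CO = 7.626 L/min


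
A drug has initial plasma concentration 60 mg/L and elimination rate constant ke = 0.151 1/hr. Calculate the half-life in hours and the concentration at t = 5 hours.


t_half = ln(2) / ke = 0.693147 / 0.151 = 4.59 hr
C(t) = C0 * exp(-ke*t) = 60 * exp(-0.151*5)
C(5) = 28.2 mg/L


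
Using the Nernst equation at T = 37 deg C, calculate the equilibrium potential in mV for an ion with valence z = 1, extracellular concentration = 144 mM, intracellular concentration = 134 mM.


E = (RT/(zF)) * ln(C_out/C_in)
T = 37 + 273.15 = 310.15 K
E = (8.314 * 310.15 / (1 * 96485)) * ln(144/134)
E = 1.924 mV


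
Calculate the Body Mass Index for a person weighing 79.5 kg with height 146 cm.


BMI = weight / height^2
height = 146 cm = 1.46 m
BMI = 79.5 / 1.46^2
BMI = 37.3 kg/m^2


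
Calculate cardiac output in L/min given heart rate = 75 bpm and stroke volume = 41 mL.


CO = HR * SV
CO = 75 * 41 / 1000
CO = 3.075 L/min


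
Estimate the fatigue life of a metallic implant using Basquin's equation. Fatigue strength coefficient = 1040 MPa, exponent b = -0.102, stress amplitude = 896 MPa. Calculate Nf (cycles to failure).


sigma_a = sigma_f' * (2Nf)^b
2Nf = (sigma_a/sigma_f')^(1/b)
2Nf = (896/1040)^(1/-0.102)
2Nf = 4.3108415
Nf = 2.155


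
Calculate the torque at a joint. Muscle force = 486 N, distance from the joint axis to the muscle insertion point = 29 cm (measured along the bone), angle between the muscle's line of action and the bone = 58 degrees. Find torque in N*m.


Torque = F * d * sin(theta)   (moment arm = d*sin(theta))
d = 29 cm = 0.29 m
Torque = 486 * 0.29 * sin(58)
Torque = 119.5 N*m


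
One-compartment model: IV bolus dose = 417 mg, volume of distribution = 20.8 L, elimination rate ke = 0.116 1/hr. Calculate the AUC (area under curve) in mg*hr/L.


C0 = Dose/Vd = 417/20.8 = 20.0481 mg/L
AUC = C0/ke = 20.0481/0.116
AUC = 172.8 mg*hr/L


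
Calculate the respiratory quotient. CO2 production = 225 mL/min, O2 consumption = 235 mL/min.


RQ = VCO2 / VO2
RQ = 225 / 235
RQ = 0.9574


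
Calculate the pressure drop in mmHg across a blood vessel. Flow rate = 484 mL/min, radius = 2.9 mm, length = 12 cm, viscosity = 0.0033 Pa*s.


dP = 8*mu*L*Q / (pi*r^4)
Q = 484 mL/min = 8.06667e-06 m^3/s
dP = 115.011 Pa = 115.011 / 133.322 mmHg = 0.8627 mmHg


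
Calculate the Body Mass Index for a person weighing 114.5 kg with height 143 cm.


BMI = weight / height^2
height = 143 cm = 1.43 m
BMI = 114.5 / 1.43^2
BMI = 55.99 kg/m^2


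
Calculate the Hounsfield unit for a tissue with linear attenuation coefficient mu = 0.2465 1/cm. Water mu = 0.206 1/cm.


HU = ((mu_tissue - mu_water) / mu_water) * 1000
HU = ((0.2465 - 0.206) / 0.206) * 1000
HU = 196.6


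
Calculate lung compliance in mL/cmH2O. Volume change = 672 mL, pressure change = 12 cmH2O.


C = dV / dP
C = 672 / 12
C = 56 mL/cmH2O


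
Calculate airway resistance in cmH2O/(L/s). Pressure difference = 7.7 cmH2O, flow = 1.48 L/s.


R = dP / flow
R = 7.7 / 1.48
R = 5.203 cmH2O/(L/s)


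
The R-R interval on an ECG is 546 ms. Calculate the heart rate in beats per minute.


HR = 60 / RR_interval(s)
RR = 546 ms = 0.546 s
HR = 60 / 0.546 = 109.9 bpm


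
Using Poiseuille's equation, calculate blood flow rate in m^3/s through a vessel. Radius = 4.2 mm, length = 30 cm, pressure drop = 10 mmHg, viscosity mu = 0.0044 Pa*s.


Q = pi*r^4*dP / (8*mu*L)
r = 0.0042 m, L = 0.3 m
dP = 10 mmHg = 1333.22 Pa
Q = 1.2342e-04 m^3/s


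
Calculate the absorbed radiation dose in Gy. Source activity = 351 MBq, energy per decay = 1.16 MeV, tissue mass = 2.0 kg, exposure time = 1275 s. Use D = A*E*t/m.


A = 351 MBq = 3.5100e+08 Bq
E = 1.16 MeV = 1.85832e-13 J
D = A*E*t/m = 3.5100e+08*1.85832e-13*1275/2.0
D = 0.04158 Gy


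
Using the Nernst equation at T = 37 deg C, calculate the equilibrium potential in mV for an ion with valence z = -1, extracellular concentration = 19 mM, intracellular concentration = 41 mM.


E = (RT/(zF)) * ln(C_out/C_in)
T = 37 + 273.15 = 310.15 K
E = (8.314 * 310.15 / (-1 * 96485)) * ln(19/41)
E = 20.56 mV


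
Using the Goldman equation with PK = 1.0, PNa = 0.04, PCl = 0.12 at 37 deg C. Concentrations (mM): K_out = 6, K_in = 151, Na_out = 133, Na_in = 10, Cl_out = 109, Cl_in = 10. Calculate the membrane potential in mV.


Vm = (RT/F)*ln((PK*Ko + PNa*Nao + PCl*Cli)/(PK*Ki + PNa*Nai + PCl*Clo))
Numer = 12.52, Denom = 164.48
Vm = -68.83 mV


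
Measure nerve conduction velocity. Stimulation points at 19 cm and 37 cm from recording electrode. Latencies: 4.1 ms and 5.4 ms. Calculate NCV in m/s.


Distance = (37 - 19) / 100 = 0.18 m
dt = (5.4 - 4.1) / 1000 = 0.0013 s
NCV = dist / dt = 138.5 m/s


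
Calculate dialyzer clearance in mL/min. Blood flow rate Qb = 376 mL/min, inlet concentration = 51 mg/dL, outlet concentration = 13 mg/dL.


K = Qb * (Cb_in - Cb_out) / Cb_in
K = 376 * (51 - 13) / 51
K = 280.2 mL/min


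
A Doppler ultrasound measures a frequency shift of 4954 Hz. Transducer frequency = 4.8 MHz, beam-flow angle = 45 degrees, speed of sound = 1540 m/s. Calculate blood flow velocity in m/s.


v = fd * c / (2 * f0 * cos(theta))
v = 4954 * 1540 / (2 * 4.8000e+06 * cos(45))
v = 1.124 m/s


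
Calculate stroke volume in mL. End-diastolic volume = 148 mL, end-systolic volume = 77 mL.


SV = EDV - ESV
SV = 148 - 77
SV = 71 mL


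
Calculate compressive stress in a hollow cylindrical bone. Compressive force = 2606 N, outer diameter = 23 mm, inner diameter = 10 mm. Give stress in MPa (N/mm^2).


A = pi*(r_o^2 - r_i^2)
r_o = 11.5 mm, r_i = 5 mm
A = 336.936 mm^2
sigma = F/A = 2606 / 336.936
sigma = 7.734 MPa


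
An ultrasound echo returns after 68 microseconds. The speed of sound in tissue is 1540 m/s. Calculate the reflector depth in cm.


depth = c * t / 2
t = 68 us = 6.8000e-05 s
depth = 1540 * 6.8000e-05 / 2
depth = 0.05236 m = 5.236 cm


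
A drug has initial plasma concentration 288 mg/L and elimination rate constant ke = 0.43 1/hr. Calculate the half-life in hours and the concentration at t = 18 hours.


t_half = ln(2) / ke = 0.693147 / 0.43 = 1.612 hr
C(t) = C0 * exp(-ke*t) = 288 * exp(-0.43*18)
C(18) = 0.1253 mg/L


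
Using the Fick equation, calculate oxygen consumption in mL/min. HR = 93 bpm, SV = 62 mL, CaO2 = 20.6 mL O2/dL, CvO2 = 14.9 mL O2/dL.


CO = HR*SV = 93*62/1000 = 5.766 L/min
a-v O2 diff = 20.6 - 14.9 = 5.7 mL/dL
VO2 = CO * (CaO2-CvO2) * 10 dL/L
VO2 = 5.766 * 5.7 * 10
VO2 = 328.7 mL/min


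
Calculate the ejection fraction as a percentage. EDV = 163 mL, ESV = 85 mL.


SV = EDV - ESV = 163 - 85 = 78 mL
EF = SV/EDV * 100 = 78/163 * 100
EF = 47.85%


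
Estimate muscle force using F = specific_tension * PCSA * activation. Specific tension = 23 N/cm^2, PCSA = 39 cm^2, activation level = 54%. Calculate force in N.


F = sigma * PCSA * activation
F = 23 * 39 * 0.54
F = 484.4 N


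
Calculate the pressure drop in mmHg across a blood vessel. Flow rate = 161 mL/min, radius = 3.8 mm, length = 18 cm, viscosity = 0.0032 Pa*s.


dP = 8*mu*L*Q / (pi*r^4)
Q = 161 mL/min = 2.68333e-06 m^3/s
dP = 18.8757 Pa = 18.8757 / 133.322 mmHg = 0.1416 mmHg


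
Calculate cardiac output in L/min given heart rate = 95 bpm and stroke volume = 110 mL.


CO = HR * SV
CO = 95 * 110 / 1000
CO = 10.45 L/min


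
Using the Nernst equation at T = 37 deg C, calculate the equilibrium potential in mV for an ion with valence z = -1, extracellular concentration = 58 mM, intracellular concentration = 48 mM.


E = (RT/(zF)) * ln(C_out/C_in)
T = 37 + 273.15 = 310.15 K
E = (8.314 * 310.15 / (-1 * 96485)) * ln(58/48)
E = -5.058 mV


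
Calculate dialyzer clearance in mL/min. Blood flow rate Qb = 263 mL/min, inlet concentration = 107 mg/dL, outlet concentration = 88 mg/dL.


K = Qb * (Cb_in - Cb_out) / Cb_in
K = 263 * (107 - 88) / 107
K = 46.7 mL/min


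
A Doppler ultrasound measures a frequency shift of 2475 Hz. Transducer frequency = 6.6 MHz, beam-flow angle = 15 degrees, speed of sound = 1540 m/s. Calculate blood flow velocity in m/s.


v = fd * c / (2 * f0 * cos(theta))
v = 2475 * 1540 / (2 * 6.6000e+06 * cos(15))
v = 0.2989 m/s


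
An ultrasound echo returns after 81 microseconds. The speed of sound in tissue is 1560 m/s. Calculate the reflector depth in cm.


depth = c * t / 2
t = 81 us = 8.1000e-05 s
depth = 1560 * 8.1000e-05 / 2
depth = 0.06318 m = 6.318 cm


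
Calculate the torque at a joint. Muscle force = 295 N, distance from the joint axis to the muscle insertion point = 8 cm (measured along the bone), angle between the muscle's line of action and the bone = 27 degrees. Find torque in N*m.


Torque = F * d * sin(theta)   (moment arm = d*sin(theta))
d = 8 cm = 0.08 m
Torque = 295 * 0.08 * sin(27)
Torque = 10.71 N*m


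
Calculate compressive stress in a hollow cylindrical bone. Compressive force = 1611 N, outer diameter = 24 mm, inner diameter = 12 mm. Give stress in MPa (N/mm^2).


A = pi*(r_o^2 - r_i^2)
r_o = 12 mm, r_i = 6 mm
A = 339.292 mm^2
sigma = F/A = 1611 / 339.292
sigma = 4.748 MPa


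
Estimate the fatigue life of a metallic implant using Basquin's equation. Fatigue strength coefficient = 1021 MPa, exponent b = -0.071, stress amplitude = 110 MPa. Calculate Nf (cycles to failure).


sigma_a = sigma_f' * (2Nf)^b
2Nf = (sigma_a/sigma_f')^(1/b)
2Nf = (110/1021)^(1/-0.071)
2Nf = 4.2524048e+13
Nf = 2.1262e+13


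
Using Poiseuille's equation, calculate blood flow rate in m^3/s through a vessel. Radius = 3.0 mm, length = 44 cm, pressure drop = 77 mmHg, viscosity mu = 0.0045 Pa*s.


Q = pi*r^4*dP / (8*mu*L)
r = 0.003 m, L = 0.44 m
dP = 77 mmHg = 10265.794 Pa
Q = 1.6492e-04 m^3/s


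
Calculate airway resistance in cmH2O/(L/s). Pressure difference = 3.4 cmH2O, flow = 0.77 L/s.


R = dP / flow
R = 3.4 / 0.77
R = 4.416 cmH2O/(L/s)


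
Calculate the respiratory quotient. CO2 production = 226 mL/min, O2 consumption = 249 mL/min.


RQ = VCO2 / VO2
RQ = 226 / 249
RQ = 0.9076


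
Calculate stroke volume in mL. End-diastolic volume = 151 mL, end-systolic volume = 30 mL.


SV = EDV - ESV
SV = 151 - 30
SV = 121 mL


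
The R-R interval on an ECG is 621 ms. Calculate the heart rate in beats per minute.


HR = 60 / RR_interval(s)
RR = 621 ms = 0.621 s
HR = 60 / 0.621 = 96.62 bpm


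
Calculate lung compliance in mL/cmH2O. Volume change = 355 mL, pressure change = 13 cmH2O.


C = dV / dP
C = 355 / 13
C = 27.31 mL/cmH2O


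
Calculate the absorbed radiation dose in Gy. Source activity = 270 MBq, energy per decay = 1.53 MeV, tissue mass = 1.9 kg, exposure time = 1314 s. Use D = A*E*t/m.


A = 270 MBq = 2.7000e+08 Bq
E = 1.53 MeV = 2.45106e-13 J
D = A*E*t/m = 2.7000e+08*2.45106e-13*1314/1.9
D = 0.04577 Gy


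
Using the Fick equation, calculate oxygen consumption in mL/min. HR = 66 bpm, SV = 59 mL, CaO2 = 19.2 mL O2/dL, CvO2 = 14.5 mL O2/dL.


CO = HR*SV = 66*59/1000 = 3.894 L/min
a-v O2 diff = 19.2 - 14.5 = 4.7 mL/dL
VO2 = CO * (CaO2-CvO2) * 10 dL/L
VO2 = 3.894 * 4.7 * 10
VO2 = 183 mL/min


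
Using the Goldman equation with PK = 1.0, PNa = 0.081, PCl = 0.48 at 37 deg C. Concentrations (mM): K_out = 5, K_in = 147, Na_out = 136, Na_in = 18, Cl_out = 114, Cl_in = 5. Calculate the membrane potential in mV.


Vm = (RT/F)*ln((PK*Ko + PNa*Nao + PCl*Cli)/(PK*Ki + PNa*Nai + PCl*Clo))
Numer = 18.416, Denom = 203.178
Vm = -64.16 mV


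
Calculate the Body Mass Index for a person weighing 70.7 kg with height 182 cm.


BMI = weight / height^2
height = 182 cm = 1.82 m
BMI = 70.7 / 1.82^2
BMI = 21.34 kg/m^2


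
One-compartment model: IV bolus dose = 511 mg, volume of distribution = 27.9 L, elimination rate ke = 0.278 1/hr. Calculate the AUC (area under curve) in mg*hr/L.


C0 = Dose/Vd = 511/27.9 = 18.3154 mg/L
AUC = C0/ke = 18.3154/0.278
AUC = 65.88 mg*hr/L


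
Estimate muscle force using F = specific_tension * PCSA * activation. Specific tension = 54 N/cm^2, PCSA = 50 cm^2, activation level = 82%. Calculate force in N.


F = sigma * PCSA * activation
F = 54 * 50 * 0.82
F = 2214 N


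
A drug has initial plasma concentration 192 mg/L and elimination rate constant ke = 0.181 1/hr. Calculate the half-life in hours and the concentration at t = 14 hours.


t_half = ln(2) / ke = 0.693147 / 0.181 = 3.83 hr
C(t) = C0 * exp(-ke*t) = 192 * exp(-0.181*14)
C(14) = 15.23 mg/L


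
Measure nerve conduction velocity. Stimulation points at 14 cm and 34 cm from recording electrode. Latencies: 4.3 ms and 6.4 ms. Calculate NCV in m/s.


Distance = (34 - 14) / 100 = 0.2 m
dt = (6.4 - 4.3) / 1000 = 0.0021 s
NCV = dist / dt = 95.24 m/s


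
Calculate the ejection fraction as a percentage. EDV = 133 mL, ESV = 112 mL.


SV = EDV - ESV = 133 - 112 = 21 mL
EF = SV/EDV * 100 = 21/133 * 100
EF = 15.79%


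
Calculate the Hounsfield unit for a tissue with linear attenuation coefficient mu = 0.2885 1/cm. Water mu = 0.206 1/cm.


HU = ((mu_tissue - mu_water) / mu_water) * 1000
HU = ((0.2885 - 0.206) / 0.206) * 1000
HU = 400.5


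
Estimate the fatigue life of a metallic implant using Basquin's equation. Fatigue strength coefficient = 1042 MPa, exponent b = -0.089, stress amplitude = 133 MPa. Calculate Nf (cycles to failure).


sigma_a = sigma_f' * (2Nf)^b
2Nf = (sigma_a/sigma_f')^(1/b)
2Nf = (133/1042)^(1/-0.089)
2Nf = 1.1094928e+10
Nf = 5.5475e+09


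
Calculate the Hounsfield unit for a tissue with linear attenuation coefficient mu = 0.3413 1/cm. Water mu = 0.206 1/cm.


HU = ((mu_tissue - mu_water) / mu_water) * 1000
HU = ((0.3413 - 0.206) / 0.206) * 1000
HU = 656.8


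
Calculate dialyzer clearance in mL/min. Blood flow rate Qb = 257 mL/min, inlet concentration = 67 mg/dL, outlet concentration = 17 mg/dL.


K = Qb * (Cb_in - Cb_out) / Cb_in
K = 257 * (67 - 17) / 67
K = 191.8 mL/min


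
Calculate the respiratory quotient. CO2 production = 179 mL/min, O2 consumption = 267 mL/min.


RQ = VCO2 / VO2
RQ = 179 / 267
RQ = 0.6704


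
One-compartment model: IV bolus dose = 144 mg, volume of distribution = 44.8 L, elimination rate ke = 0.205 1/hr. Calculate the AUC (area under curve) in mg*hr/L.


C0 = Dose/Vd = 144/44.8 = 3.21429 mg/L
AUC = C0/ke = 3.21429/0.205
AUC = 15.68 mg*hr/L


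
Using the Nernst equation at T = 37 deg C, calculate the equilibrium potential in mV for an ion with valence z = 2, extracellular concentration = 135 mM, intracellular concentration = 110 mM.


E = (RT/(zF)) * ln(C_out/C_in)
T = 37 + 273.15 = 310.15 K
E = (8.314 * 310.15 / (2 * 96485)) * ln(135/110)
E = 2.737 mV


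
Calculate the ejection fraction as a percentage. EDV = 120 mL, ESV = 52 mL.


SV = EDV - ESV = 120 - 52 = 68 mL
EF = SV/EDV * 100 = 68/120 * 100
EF = 56.67%


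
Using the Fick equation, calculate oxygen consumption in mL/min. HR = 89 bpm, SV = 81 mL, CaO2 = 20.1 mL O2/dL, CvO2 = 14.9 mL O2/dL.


CO = HR*SV = 89*81/1000 = 7.209 L/min
a-v O2 diff = 20.1 - 14.9 = 5.2 mL/dL
VO2 = CO * (CaO2-CvO2) * 10 dL/L
VO2 = 7.209 * 5.2 * 10
VO2 = 374.9 mL/min


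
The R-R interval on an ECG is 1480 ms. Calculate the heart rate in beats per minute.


HR = 60 / RR_interval(s)
RR = 1480 ms = 1.48 s
HR = 60 / 1.48 = 40.54 bpm


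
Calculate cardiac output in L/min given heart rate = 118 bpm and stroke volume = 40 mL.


CO = HR * SV
CO = 118 * 40 / 1000
CO = 4.72 L/min


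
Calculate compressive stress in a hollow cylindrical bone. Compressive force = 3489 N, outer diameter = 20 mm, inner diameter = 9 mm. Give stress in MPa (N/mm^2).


A = pi*(r_o^2 - r_i^2)
r_o = 10 mm, r_i = 4.5 mm
A = 250.542 mm^2
sigma = F/A = 3489 / 250.542
sigma = 13.93 MPa


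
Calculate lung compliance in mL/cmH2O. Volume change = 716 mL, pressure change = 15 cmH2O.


C = dV / dP
C = 716 / 15
C = 47.73 mL/cmH2O


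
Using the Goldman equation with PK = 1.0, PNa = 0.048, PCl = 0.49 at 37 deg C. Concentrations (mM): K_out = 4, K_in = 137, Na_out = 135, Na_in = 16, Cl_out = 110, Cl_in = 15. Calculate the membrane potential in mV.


Vm = (RT/F)*ln((PK*Ko + PNa*Nao + PCl*Cli)/(PK*Ki + PNa*Nai + PCl*Clo))
Numer = 17.83, Denom = 191.668
Vm = -63.47 mV


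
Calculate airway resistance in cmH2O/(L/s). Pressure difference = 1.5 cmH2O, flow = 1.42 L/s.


R = dP / flow
R = 1.5 / 1.42
R = 1.056 cmH2O/(L/s)


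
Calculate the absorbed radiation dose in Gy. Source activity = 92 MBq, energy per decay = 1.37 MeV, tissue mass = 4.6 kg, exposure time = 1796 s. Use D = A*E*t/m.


A = 92 MBq = 9.2000e+07 Bq
E = 1.37 MeV = 2.19474e-13 J
D = A*E*t/m = 9.2000e+07*2.19474e-13*1796/4.6
D = 0.007884 Gy


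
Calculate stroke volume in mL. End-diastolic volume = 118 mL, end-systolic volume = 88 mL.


SV = EDV - ESV
SV = 118 - 88
SV = 30 mL


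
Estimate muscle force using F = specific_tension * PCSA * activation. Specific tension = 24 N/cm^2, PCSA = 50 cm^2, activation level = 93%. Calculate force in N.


F = sigma * PCSA * activation
F = 24 * 50 * 0.93
F = 1116 N


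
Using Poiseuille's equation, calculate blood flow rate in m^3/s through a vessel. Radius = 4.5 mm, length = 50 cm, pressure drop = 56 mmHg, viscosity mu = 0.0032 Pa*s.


Q = pi*r^4*dP / (8*mu*L)
r = 0.0045 m, L = 0.5 m
dP = 56 mmHg = 7466.032 Pa
Q = 7.5141e-04 m^3/s


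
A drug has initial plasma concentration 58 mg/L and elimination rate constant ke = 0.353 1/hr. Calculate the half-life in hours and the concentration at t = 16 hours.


t_half = ln(2) / ke = 0.693147 / 0.353 = 1.964 hr
C(t) = C0 * exp(-ke*t) = 58 * exp(-0.353*16)
C(16) = 0.2044 mg/L


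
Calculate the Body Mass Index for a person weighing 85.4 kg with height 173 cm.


BMI = weight / height^2
height = 173 cm = 1.73 m
BMI = 85.4 / 1.73^2
BMI = 28.53 kg/m^2


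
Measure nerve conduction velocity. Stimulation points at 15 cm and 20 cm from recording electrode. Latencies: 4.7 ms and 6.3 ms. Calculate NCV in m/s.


Distance = (20 - 15) / 100 = 0.05 m
dt = (6.3 - 4.7) / 1000 = 0.0016 s
NCV = dist / dt = 31.25 m/s


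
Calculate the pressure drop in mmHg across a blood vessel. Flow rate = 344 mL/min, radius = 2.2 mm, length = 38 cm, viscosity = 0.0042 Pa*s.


dP = 8*mu*L*Q / (pi*r^4)
Q = 344 mL/min = 5.73333e-06 m^3/s
dP = 994.693 Pa = 994.693 / 133.322 mmHg = 7.461 mmHg


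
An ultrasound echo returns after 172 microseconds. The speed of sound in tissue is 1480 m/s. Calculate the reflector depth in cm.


depth = c * t / 2
t = 172 us = 1.7200e-04 s
depth = 1480 * 1.7200e-04 / 2
depth = 0.12728 m = 12.728 cm


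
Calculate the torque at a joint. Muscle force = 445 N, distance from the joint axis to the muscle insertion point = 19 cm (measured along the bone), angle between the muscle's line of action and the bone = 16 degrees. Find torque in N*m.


Torque = F * d * sin(theta)   (moment arm = d*sin(theta))
d = 19 cm = 0.19 m
Torque = 445 * 0.19 * sin(16)
Torque = 23.31 N*m


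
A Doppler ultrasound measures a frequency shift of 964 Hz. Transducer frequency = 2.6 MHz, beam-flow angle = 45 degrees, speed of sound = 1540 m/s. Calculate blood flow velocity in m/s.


v = fd * c / (2 * f0 * cos(theta))
v = 964 * 1540 / (2 * 2.6000e+06 * cos(45))
v = 0.4037 m/s


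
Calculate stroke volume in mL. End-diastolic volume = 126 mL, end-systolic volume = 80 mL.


SV = EDV - ESV
SV = 126 - 80
SV = 46 mL


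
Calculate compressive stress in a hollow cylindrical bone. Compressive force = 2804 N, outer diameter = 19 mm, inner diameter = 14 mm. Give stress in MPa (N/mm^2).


A = pi*(r_o^2 - r_i^2)
r_o = 9.5 mm, r_i = 7 mm
A = 129.591 mm^2
sigma = F/A = 2804 / 129.591
sigma = 21.64 MPa


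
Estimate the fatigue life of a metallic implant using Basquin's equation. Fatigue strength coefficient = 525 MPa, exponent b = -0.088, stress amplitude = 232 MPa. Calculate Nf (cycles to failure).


sigma_a = sigma_f' * (2Nf)^b
2Nf = (sigma_a/sigma_f')^(1/b)
2Nf = (232/525)^(1/-0.088)
2Nf = 10723.977
Nf = 5362


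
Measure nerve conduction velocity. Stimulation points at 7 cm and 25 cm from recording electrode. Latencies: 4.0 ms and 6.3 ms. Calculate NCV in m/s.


Distance = (25 - 7) / 100 = 0.18 m
dt = (6.3 - 4.0) / 1000 = 0.0023 s
NCV = dist / dt = 78.26 m/s


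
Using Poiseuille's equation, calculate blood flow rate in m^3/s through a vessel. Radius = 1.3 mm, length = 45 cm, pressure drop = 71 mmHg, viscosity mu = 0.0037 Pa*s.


Q = pi*r^4*dP / (8*mu*L)
r = 0.0013 m, L = 0.45 m
dP = 71 mmHg = 9465.862 Pa
Q = 6.3765e-06 m^3/s


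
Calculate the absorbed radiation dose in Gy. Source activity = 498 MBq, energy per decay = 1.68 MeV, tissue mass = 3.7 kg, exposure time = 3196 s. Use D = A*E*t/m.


A = 498 MBq = 4.9800e+08 Bq
E = 1.68 MeV = 2.69136e-13 J
D = A*E*t/m = 4.9800e+08*2.69136e-13*3196/3.7
D = 0.1158 Gy


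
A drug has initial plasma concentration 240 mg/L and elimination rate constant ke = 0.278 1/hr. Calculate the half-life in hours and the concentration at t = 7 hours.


t_half = ln(2) / ke = 0.693147 / 0.278 = 2.493 hr
C(t) = C0 * exp(-ke*t) = 240 * exp(-0.278*7)
C(7) = 34.28 mg/L


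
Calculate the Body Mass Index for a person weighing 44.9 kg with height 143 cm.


BMI = weight / height^2
height = 143 cm = 1.43 m
BMI = 44.9 / 1.43^2
BMI = 21.96 kg/m^2


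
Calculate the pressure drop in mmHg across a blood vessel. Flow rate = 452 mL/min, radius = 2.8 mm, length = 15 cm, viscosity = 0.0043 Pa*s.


dP = 8*mu*L*Q / (pi*r^4)
Q = 452 mL/min = 7.53333e-06 m^3/s
dP = 201.305 Pa = 201.305 / 133.322 mmHg = 1.51 mmHg


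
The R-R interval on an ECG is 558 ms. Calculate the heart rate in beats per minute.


HR = 60 / RR_interval(s)
RR = 558 ms = 0.558 s
HR = 60 / 0.558 = 107.5 bpm


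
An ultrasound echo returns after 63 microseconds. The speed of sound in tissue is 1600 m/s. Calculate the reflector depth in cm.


depth = c * t / 2
t = 63 us = 6.3000e-05 s
depth = 1600 * 6.3000e-05 / 2
depth = 0.0504 m = 5.04 cm


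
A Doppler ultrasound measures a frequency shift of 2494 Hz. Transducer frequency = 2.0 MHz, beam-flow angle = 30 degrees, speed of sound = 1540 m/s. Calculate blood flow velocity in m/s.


v = fd * c / (2 * f0 * cos(theta))
v = 2494 * 1540 / (2 * 2.0000e+06 * cos(30))
v = 1.109 m/s


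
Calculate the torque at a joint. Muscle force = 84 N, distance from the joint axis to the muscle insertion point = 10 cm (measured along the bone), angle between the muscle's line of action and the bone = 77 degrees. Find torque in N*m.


Torque = F * d * sin(theta)   (moment arm = d*sin(theta))
d = 10 cm = 0.1 m
Torque = 84 * 0.1 * sin(77)
Torque = 8.185 N*m


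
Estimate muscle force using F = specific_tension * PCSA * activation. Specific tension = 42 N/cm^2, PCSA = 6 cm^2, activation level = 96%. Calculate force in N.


F = sigma * PCSA * activation
F = 42 * 6 * 0.96
F = 241.9 N


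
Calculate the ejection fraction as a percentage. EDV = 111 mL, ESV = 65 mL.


SV = EDV - ESV = 111 - 65 = 46 mL
EF = SV/EDV * 100 = 46/111 * 100
EF = 41.44%


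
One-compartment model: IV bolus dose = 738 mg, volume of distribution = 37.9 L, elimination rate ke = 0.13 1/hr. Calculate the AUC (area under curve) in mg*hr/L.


C0 = Dose/Vd = 738/37.9 = 19.4723 mg/L
AUC = C0/ke = 19.4723/0.13
AUC = 149.8 mg*hr/L


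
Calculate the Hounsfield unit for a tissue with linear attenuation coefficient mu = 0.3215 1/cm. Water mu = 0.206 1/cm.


HU = ((mu_tissue - mu_water) / mu_water) * 1000
HU = ((0.3215 - 0.206) / 0.206) * 1000
HU = 560.7


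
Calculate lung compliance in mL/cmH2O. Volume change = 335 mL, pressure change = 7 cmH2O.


C = dV / dP
C = 335 / 7
C = 47.86 mL/cmH2O


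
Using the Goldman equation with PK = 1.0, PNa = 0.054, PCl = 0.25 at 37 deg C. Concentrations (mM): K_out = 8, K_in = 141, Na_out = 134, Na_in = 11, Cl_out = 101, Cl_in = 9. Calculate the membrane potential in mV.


Vm = (RT/F)*ln((PK*Ko + PNa*Nao + PCl*Cli)/(PK*Ki + PNa*Nai + PCl*Clo))
Numer = 17.486, Denom = 166.844
Vm = -60.28 mV


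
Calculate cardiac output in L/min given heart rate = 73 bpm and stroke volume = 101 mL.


CO = HR * SV
CO = 73 * 101 / 1000
CO = 7.373 L/min


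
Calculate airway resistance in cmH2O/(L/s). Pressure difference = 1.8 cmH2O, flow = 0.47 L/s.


R = dP / flow
R = 1.8 / 0.47
R = 3.83 cmH2O/(L/s)


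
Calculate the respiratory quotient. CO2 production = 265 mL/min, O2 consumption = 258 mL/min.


RQ = VCO2 / VO2
RQ = 265 / 258
RQ = 1.027


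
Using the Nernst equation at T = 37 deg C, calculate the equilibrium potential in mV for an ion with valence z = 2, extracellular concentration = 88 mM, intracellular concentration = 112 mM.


E = (RT/(zF)) * ln(C_out/C_in)
T = 37 + 273.15 = 310.15 K
E = (8.314 * 310.15 / (2 * 96485)) * ln(88/112)
E = -3.223 mV


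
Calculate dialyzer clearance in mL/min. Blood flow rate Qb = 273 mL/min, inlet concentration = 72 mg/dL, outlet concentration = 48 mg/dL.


K = Qb * (Cb_in - Cb_out) / Cb_in
K = 273 * (72 - 48) / 72
K = 91 mL/min


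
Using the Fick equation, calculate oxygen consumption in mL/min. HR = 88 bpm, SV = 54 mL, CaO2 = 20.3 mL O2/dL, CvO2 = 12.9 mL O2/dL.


CO = HR*SV = 88*54/1000 = 4.752 L/min
a-v O2 diff = 20.3 - 12.9 = 7.4 mL/dL
VO2 = CO * (CaO2-CvO2) * 10 dL/L
VO2 = 4.752 * 7.4 * 10
VO2 = 351.6 mL/min


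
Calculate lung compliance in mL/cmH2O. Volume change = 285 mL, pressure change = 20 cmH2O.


C = dV / dP
C = 285 / 20
C = 14.25 mL/cmH2O


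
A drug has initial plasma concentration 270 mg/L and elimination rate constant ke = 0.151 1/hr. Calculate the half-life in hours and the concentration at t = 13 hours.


t_half = ln(2) / ke = 0.693147 / 0.151 = 4.59 hr
C(t) = C0 * exp(-ke*t) = 270 * exp(-0.151*13)
C(13) = 37.92 mg/L


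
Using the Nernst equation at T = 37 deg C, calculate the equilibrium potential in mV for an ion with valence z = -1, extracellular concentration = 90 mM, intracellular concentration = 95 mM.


E = (RT/(zF)) * ln(C_out/C_in)
T = 37 + 273.15 = 310.15 K
E = (8.314 * 310.15 / (-1 * 96485)) * ln(90/95)
E = 1.445 mV


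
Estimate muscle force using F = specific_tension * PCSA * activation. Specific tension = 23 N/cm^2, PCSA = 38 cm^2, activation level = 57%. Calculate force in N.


F = sigma * PCSA * activation
F = 23 * 38 * 0.57
F = 498.2 N


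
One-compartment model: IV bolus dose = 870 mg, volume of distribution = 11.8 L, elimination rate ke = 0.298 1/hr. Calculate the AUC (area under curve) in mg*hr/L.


C0 = Dose/Vd = 870/11.8 = 73.7288 mg/L
AUC = C0/ke = 73.7288/0.298
AUC = 247.4 mg*hr/L


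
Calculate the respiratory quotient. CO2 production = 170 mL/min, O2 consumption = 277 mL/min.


RQ = VCO2 / VO2
RQ = 170 / 277
RQ = 0.6137


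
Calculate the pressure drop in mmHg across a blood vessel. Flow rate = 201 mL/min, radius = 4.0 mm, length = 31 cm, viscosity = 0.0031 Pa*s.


dP = 8*mu*L*Q / (pi*r^4)
Q = 201 mL/min = 3.35e-06 m^3/s
dP = 32.0235 Pa = 32.0235 / 133.322 mmHg = 0.2402 mmHg


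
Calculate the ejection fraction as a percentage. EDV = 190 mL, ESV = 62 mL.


SV = EDV - ESV = 190 - 62 = 128 mL
EF = SV/EDV * 100 = 128/190 * 100
EF = 67.37%


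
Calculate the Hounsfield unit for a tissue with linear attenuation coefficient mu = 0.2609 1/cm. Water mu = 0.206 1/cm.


HU = ((mu_tissue - mu_water) / mu_water) * 1000
HU = ((0.2609 - 0.206) / 0.206) * 1000
HU = 266.5


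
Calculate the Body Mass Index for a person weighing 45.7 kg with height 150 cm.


BMI = weight / height^2
height = 150 cm = 1.5 m
BMI = 45.7 / 1.5^2
BMI = 20.31 kg/m^2


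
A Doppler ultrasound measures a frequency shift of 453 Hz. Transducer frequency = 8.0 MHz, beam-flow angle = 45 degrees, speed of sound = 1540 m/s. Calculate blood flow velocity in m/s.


v = fd * c / (2 * f0 * cos(theta))
v = 453 * 1540 / (2 * 8.0000e+06 * cos(45))
v = 0.06166 m/s


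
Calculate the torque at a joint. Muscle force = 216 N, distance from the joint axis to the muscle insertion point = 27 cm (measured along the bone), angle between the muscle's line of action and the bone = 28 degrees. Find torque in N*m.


Torque = F * d * sin(theta)   (moment arm = d*sin(theta))
d = 27 cm = 0.27 m
Torque = 216 * 0.27 * sin(28)
Torque = 27.38 N*m


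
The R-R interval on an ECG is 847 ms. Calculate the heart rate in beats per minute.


HR = 60 / RR_interval(s)
RR = 847 ms = 0.847 s
HR = 60 / 0.847 = 70.84 bpm


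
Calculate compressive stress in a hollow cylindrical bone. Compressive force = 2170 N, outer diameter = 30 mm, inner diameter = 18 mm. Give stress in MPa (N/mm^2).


A = pi*(r_o^2 - r_i^2)
r_o = 15 mm, r_i = 9 mm
A = 452.389 mm^2
sigma = F/A = 2170 / 452.389
sigma = 4.797 MPa


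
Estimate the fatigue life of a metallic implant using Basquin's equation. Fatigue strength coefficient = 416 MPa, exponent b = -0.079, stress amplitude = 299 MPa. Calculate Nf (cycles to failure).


sigma_a = sigma_f' * (2Nf)^b
2Nf = (sigma_a/sigma_f')^(1/b)
2Nf = (299/416)^(1/-0.079)
2Nf = 65.3838
Nf = 32.69


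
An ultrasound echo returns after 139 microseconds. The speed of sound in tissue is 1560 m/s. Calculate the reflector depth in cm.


depth = c * t / 2
t = 139 us = 1.3900e-04 s
depth = 1560 * 1.3900e-04 / 2
depth = 0.10842 m = 10.842 cm


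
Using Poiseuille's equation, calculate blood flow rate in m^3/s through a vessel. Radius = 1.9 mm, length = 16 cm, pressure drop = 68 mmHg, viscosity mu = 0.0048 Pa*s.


Q = pi*r^4*dP / (8*mu*L)
r = 0.0019 m, L = 0.16 m
dP = 68 mmHg = 9065.896 Pa
Q = 6.0412e-05 m^3/s


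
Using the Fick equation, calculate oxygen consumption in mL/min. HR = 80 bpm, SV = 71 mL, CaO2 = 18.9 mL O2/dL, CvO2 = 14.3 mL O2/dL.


CO = HR*SV = 80*71/1000 = 5.68 L/min
a-v O2 diff = 18.9 - 14.3 = 4.6 mL/dL
VO2 = CO * (CaO2-CvO2) * 10 dL/L
VO2 = 5.68 * 4.6 * 10
VO2 = 261.3 mL/min


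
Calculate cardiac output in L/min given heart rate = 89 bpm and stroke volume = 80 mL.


CO = HR * SV
CO = 89 * 80 / 1000
CO = 7.12 L/min


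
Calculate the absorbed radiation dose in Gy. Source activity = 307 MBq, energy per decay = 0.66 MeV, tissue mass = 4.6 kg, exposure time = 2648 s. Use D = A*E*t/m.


A = 307 MBq = 3.0700e+08 Bq
E = 0.66 MeV = 1.05732e-13 J
D = A*E*t/m = 3.0700e+08*1.05732e-13*2648/4.6
D = 0.01869 Gy


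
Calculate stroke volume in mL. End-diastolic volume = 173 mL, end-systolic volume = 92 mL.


SV = EDV - ESV
SV = 173 - 92
SV = 81 mL


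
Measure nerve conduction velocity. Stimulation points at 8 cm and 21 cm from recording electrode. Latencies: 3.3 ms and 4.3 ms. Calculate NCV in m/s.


Distance = (21 - 8) / 100 = 0.13 m
dt = (4.3 - 3.3) / 1000 = 0.001 s
NCV = dist / dt = 130 m/s


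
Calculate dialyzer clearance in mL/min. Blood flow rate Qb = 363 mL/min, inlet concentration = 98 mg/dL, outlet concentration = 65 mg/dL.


K = Qb * (Cb_in - Cb_out) / Cb_in
K = 363 * (98 - 65) / 98
K = 122.2 mL/min


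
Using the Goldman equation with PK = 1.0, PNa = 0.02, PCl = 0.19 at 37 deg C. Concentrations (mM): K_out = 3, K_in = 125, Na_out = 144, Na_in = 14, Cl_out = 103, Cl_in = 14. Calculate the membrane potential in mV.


Vm = (RT/F)*ln((PK*Ko + PNa*Nao + PCl*Cli)/(PK*Ki + PNa*Nai + PCl*Clo))
Numer = 8.54, Denom = 144.85
Vm = -75.66 mV


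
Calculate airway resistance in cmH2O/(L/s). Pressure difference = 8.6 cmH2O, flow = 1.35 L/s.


R = dP / flow
R = 8.6 / 1.35
R = 6.37 cmH2O/(L/s)


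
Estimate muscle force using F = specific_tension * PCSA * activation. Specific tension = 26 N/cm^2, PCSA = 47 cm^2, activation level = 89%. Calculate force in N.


F = sigma * PCSA * activation
F = 26 * 47 * 0.89
F = 1088 N


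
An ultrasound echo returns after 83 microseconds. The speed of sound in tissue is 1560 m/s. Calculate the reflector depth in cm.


depth = c * t / 2
t = 83 us = 8.3000e-05 s
depth = 1560 * 8.3000e-05 / 2
depth = 0.06474 m = 6.474 cm


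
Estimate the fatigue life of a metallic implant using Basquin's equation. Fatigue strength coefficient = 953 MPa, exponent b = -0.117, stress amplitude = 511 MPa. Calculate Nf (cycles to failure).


sigma_a = sigma_f' * (2Nf)^b
2Nf = (sigma_a/sigma_f')^(1/b)
2Nf = (511/953)^(1/-0.117)
2Nf = 205.79551
Nf = 102.9


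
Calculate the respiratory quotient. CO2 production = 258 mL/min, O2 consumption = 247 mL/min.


RQ = VCO2 / VO2
RQ = 258 / 247
RQ = 1.045


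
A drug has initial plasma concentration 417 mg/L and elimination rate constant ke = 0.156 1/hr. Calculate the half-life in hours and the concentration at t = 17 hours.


t_half = ln(2) / ke = 0.693147 / 0.156 = 4.443 hr
C(t) = C0 * exp(-ke*t) = 417 * exp(-0.156*17)
C(17) = 29.4 mg/L


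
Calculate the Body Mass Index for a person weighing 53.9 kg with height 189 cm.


BMI = weight / height^2
height = 189 cm = 1.89 m
BMI = 53.9 / 1.89^2
BMI = 15.09 kg/m^2


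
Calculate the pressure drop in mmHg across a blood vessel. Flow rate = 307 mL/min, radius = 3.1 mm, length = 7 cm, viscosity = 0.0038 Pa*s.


dP = 8*mu*L*Q / (pi*r^4)
Q = 307 mL/min = 5.11667e-06 m^3/s
dP = 37.5286 Pa = 37.5286 / 133.322 mmHg = 0.2815 mmHg


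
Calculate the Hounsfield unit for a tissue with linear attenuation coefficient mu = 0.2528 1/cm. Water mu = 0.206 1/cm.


HU = ((mu_tissue - mu_water) / mu_water) * 1000
HU = ((0.2528 - 0.206) / 0.206) * 1000
HU = 227.2


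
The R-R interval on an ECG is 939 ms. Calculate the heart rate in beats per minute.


HR = 60 / RR_interval(s)
RR = 939 ms = 0.939 s
HR = 60 / 0.939 = 63.9 bpm


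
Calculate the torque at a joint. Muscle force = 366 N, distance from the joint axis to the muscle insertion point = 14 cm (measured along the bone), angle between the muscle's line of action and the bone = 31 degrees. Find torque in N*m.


Torque = F * d * sin(theta)   (moment arm = d*sin(theta))
d = 14 cm = 0.14 m
Torque = 366 * 0.14 * sin(31)
Torque = 26.39 N*m


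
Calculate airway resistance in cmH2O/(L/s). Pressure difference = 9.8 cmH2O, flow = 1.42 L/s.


R = dP / flow
R = 9.8 / 1.42
R = 6.901 cmH2O/(L/s)


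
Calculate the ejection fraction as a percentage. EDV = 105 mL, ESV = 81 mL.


SV = EDV - ESV = 105 - 81 = 24 mL
EF = SV/EDV * 100 = 24/105 * 100
EF = 22.86%


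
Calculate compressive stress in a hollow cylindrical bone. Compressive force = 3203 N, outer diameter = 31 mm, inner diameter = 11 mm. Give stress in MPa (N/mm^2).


A = pi*(r_o^2 - r_i^2)
r_o = 15.5 mm, r_i = 5.5 mm
A = 659.734 mm^2
sigma = F/A = 3203 / 659.734
sigma = 4.855 MPa


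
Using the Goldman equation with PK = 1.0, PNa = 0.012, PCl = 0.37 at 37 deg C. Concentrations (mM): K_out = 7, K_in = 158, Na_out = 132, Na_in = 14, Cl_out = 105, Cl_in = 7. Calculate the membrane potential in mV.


Vm = (RT/F)*ln((PK*Ko + PNa*Nao + PCl*Cli)/(PK*Ki + PNa*Nai + PCl*Clo))
Numer = 11.174, Denom = 197.018
Vm = -76.69 mV


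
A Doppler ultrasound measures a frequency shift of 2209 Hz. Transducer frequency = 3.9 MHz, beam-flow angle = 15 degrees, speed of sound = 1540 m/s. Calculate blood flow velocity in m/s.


v = fd * c / (2 * f0 * cos(theta))
v = 2209 * 1540 / (2 * 3.9000e+06 * cos(15))
v = 0.4515 m/s


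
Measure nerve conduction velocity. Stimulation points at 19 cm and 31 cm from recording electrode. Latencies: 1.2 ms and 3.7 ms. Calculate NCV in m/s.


Distance = (31 - 19) / 100 = 0.12 m
dt = (3.7 - 1.2) / 1000 = 0.0025 s
NCV = dist / dt = 48 m/s


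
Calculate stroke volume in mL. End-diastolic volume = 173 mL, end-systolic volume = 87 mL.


SV = EDV - ESV
SV = 173 - 87
SV = 86 mL


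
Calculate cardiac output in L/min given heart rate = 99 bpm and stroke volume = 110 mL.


CO = HR * SV
CO = 99 * 110 / 1000
CO = 10.89 L/min


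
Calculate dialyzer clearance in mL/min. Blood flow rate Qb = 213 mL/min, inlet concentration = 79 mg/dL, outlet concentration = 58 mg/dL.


K = Qb * (Cb_in - Cb_out) / Cb_in
K = 213 * (79 - 58) / 79
K = 56.62 mL/min


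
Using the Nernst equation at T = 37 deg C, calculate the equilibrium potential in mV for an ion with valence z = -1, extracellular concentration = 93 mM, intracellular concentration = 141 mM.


E = (RT/(zF)) * ln(C_out/C_in)
T = 37 + 273.15 = 310.15 K
E = (8.314 * 310.15 / (-1 * 96485)) * ln(93/141)
E = 11.12 mV


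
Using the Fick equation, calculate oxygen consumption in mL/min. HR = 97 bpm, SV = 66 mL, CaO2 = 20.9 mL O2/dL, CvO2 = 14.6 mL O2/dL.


CO = HR*SV = 97*66/1000 = 6.402 L/min
a-v O2 diff = 20.9 - 14.6 = 6.3 mL/dL
VO2 = CO * (CaO2-CvO2) * 10 dL/L
VO2 = 6.402 * 6.3 * 10
VO2 = 403.3 mL/min


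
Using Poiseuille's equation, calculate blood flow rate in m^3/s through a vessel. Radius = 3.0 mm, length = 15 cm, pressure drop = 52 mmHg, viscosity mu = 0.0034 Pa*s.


Q = pi*r^4*dP / (8*mu*L)
r = 0.003 m, L = 0.15 m
dP = 52 mmHg = 6932.744 Pa
Q = 4.3239e-04 m^3/s


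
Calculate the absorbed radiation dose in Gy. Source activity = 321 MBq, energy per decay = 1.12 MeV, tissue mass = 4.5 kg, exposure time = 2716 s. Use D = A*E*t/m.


A = 321 MBq = 3.2100e+08 Bq
E = 1.12 MeV = 1.79424e-13 J
D = A*E*t/m = 3.2100e+08*1.79424e-13*2716/4.5
D = 0.03476 Gy


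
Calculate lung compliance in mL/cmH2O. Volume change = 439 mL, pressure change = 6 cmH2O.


C = dV / dP
C = 439 / 6
C = 73.17 mL/cmH2O


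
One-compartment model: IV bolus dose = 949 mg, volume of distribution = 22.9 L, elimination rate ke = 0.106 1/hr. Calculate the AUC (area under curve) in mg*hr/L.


C0 = Dose/Vd = 949/22.9 = 41.441 mg/L
AUC = C0/ke = 41.441/0.106
AUC = 391 mg*hr/L


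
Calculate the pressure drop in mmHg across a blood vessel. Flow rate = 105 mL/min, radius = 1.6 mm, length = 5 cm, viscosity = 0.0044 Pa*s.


dP = 8*mu*L*Q / (pi*r^4)
Q = 105 mL/min = 1.75e-06 m^3/s
dP = 149.596 Pa = 149.596 / 133.322 mmHg = 1.122 mmHg


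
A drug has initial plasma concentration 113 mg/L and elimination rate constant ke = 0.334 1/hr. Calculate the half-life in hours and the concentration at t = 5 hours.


t_half = ln(2) / ke = 0.693147 / 0.334 = 2.075 hr
C(t) = C0 * exp(-ke*t) = 113 * exp(-0.334*5)
C(5) = 21.27 mg/L


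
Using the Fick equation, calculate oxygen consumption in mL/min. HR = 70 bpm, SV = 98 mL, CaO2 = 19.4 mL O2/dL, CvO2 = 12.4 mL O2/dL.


CO = HR*SV = 70*98/1000 = 6.86 L/min
a-v O2 diff = 19.4 - 12.4 = 7 mL/dL
VO2 = CO * (CaO2-CvO2) * 10 dL/L
VO2 = 6.86 * 7 * 10
VO2 = 480.2 mL/min


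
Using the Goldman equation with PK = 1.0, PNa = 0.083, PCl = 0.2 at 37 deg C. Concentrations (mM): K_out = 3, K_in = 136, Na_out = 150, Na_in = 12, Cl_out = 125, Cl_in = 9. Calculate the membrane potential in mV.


Vm = (RT/F)*ln((PK*Ko + PNa*Nao + PCl*Cli)/(PK*Ki + PNa*Nai + PCl*Clo))
Numer = 17.25, Denom = 161.996
Vm = -59.86 mV


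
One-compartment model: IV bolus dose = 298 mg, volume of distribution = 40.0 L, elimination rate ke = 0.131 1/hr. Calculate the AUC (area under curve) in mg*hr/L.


C0 = Dose/Vd = 298/40.0 = 7.45 mg/L
AUC = C0/ke = 7.45/0.131
AUC = 56.87 mg*hr/L
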